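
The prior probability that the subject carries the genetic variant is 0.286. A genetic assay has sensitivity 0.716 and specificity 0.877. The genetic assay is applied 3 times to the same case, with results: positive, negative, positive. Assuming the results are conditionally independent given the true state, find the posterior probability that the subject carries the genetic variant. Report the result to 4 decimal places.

Let H be the event that the subject carries the genetic variant; start with P(H) = 0.286. P('positive'|H) = 0.716, P('positive'|¬H) = 0.123.
Update on result 1 ('positive'): P(H) ← 0.716·0.2860 / (0.716·0.2860 + 0.123·0.7140) = 0.20478/0.29260 = 0.6999.
Update on result 2 ('negative'): P(H) ← 0.284·0.6999 / (0.284·0.6999 + 0.877·0.3001) = 0.19876/0.46199 = 0.4302.
Update on result 3 ('positive'): P(H) ← 0.716·0.4302 / (0.716·0.4302 + 0.123·0.5698) = 0.30804/0.37812 = 0.8147.

Posterior P(H) ≈ 0.8147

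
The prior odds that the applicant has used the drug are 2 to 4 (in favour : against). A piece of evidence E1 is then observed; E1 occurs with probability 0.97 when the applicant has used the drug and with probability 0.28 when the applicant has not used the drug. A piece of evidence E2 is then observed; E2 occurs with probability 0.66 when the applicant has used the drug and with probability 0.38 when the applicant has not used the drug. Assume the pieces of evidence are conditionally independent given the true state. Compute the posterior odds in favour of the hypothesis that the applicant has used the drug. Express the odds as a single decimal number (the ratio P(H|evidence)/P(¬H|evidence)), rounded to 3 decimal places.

Posterior odds ≈ 3.008

Prior odds = 2/4 = 0.50000.
Likelihood ratio for E1 = 0.97/0.28 = 3.4643.
Likelihood ratio for E2 = 0.66/0.38 = 1.7368.
Posterior odds = prior odds × LR₁ × LR₂ = 3.0085.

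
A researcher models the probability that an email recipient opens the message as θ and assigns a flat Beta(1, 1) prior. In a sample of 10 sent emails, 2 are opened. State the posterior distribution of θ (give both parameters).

Observing 2 successes and 8 failures updates Beta(1, 1) by adding the success and failure counts to the two shape parameters: α = 1+2 = 3, β = 1+8 = 9.

Posterior: Beta(3, 9)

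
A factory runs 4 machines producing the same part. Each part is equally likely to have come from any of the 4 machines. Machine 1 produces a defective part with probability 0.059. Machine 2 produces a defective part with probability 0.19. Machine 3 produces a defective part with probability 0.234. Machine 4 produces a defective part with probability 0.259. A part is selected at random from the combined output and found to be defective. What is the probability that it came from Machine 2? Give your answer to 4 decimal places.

Tabulate prior·likelihood by source: [1] prior 0.25, lik 0.059, product 0.01475; [2] prior 0.25, lik 0.19, product 0.04750; [3] prior 0.25, lik 0.234, product 0.05850; [4] prior 0.25, lik 0.259, product 0.06475.
Normalizing constant = 0.18550; the posterior for Machine 2 is its product over the sum, 0.04750/0.18550 = 0.2561.

Posterior probability ≈ 0.2561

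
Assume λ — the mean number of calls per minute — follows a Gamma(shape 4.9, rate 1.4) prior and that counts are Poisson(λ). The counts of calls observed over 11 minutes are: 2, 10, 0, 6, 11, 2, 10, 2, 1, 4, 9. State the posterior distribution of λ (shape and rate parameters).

Posterior: Gamma(shape=61.9, rate=12.4)

The Poisson likelihood adds the total count to the shape and the number of exposure periods to the rate. Here ∑xᵢ = 57 and n = 11, so shape 4.9→61.9 and rate 1.4→12.4.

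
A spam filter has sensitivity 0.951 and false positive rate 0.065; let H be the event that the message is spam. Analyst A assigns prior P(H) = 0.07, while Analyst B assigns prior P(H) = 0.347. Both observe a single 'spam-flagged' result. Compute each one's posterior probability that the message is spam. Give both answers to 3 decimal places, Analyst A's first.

P('+'|H) = 0.951, P('+'|¬H) = 0.065.
Analyst A: numerator 0.951·0.07 = 0.066570; evidence = 0.066570+0.065·0.93 = 0.12702; posterior = 0.524.
Analyst B: numerator 0.951·0.347 = 0.33000; evidence = 0.33000+0.065·0.653 = 0.37244; posterior = 0.886.

Analyst A: 0.524; Analyst B: 0.886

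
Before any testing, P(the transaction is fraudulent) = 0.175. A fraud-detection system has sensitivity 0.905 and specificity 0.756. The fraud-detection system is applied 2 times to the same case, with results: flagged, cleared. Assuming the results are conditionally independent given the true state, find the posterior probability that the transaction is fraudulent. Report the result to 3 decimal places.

Let H be the event that the transaction is fraudulent; start with P(H) = 0.175. P('flagged'|H) = 0.905, P('flagged'|¬H) = 0.244.
Update on result 1 ('flagged'): P(H) ← 0.905·0.1750 / (0.905·0.1750 + 0.244·0.8250) = 0.15837/0.35967 = 0.4403.
Update on result 2 ('cleared'): P(H) ← 0.095·0.4403 / (0.095·0.4403 + 0.756·0.5597) = 0.041831/0.46494 = 0.0900.

Posterior P(H) ≈ 0.090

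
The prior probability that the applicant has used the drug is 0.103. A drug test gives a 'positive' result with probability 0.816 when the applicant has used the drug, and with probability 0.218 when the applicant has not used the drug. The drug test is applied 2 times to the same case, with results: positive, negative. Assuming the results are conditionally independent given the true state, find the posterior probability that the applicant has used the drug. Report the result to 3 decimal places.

Posterior P(H) ≈ 0.092

With H the event that the applicant has used the drug, the joint likelihood of the observed sequence is P(data|H) = 0.816·0.184 = 0.15014 and P(data|¬H) = 0.218·0.782 = 0.17048.
Bayes: P(H|data) = 0.103·0.15014 / (0.103·0.15014 + 0.897·0.17048) = 0.015465/0.16838 = 0.0918.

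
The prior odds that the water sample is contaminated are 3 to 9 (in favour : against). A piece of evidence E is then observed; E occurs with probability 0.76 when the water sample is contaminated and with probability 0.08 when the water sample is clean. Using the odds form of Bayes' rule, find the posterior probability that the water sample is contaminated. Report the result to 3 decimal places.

Prior odds = 3/9 = 0.33333.
Likelihood ratio for E = 0.76/0.08 = 9.5000.
Posterior odds = prior odds × LR = 3.1667.
Posterior probability = odds/(1+odds) = 3.1667/4.1667 = 0.760.

Posterior probability ≈ 0.760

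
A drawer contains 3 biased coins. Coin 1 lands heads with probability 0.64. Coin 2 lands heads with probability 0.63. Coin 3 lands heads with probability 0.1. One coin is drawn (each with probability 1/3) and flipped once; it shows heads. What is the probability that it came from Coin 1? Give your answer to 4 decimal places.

P(heads|C1) = 0.64; P(heads|C2) = 0.63; P(heads|C3) = 0.1.
Prior × likelihood for each source: 0.333333·0.64=0.2133, 0.333333·0.63=0.2100, 0.333333·0.1=0.03333. Summing gives P(heads) = 0.45667.
P(Coin 1 | heads) = 0.2133 / 0.45667 = 0.4672.

Posterior probability ≈ 0.4672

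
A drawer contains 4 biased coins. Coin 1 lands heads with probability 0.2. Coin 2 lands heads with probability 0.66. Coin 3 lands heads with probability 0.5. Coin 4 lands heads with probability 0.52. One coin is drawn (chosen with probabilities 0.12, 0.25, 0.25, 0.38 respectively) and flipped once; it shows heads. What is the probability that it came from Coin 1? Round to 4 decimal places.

Posterior probability ≈ 0.0469

Tabulate prior·likelihood by source: [1] prior 0.12, lik 0.2, product 0.02400; [2] prior 0.25, lik 0.66, product 0.1650; [3] prior 0.25, lik 0.5, product 0.1250; [4] prior 0.38, lik 0.52, product 0.1976.
Normalizing constant = 0.51160; the posterior for Coin 1 is its product over the sum, 0.02400/0.51160 = 0.0469.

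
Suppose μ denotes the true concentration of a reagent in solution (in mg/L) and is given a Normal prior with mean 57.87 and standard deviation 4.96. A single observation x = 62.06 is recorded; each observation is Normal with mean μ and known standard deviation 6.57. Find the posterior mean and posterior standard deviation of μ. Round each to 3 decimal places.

Prior precision 1/τ₀² = 1/4.96² = 0.0406478; data precision n/σ² = 1/6.57² = 0.0231670.
Posterior precision = 0.0406478 + 0.0231670 = 0.0638147, giving posterior SD = 1/√0.0638147 = 3.959.
Posterior mean = (0.0406478·57.87 + 0.0231670·62.06) / 0.0638147 = 59.391.

Posterior mean ≈ 59.391; posterior SD ≈ 3.959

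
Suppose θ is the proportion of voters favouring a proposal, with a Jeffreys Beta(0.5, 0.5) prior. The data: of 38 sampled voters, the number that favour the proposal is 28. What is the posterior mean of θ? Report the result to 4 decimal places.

The binomial likelihood is conjugate to the Beta prior: with 28 successes and 10 failures, the posterior is Beta(0.5+28, 0.5+10) = Beta(28.5, 10.5).
E[θ | data] = 28.5/(28.5+10.5) = 0.7308.

Posterior mean ≈ 0.7308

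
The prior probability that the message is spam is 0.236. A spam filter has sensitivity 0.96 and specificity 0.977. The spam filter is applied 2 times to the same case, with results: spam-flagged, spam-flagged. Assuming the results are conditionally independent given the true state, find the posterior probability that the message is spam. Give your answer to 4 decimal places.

Let H be the event that the message is spam; start with P(H) = 0.236. P('spam-flagged'|H) = 0.96, P('spam-flagged'|¬H) = 0.023.
Update on result 1 ('spam-flagged'): P(H) ← 0.96·0.2360 / (0.96·0.2360 + 0.023·0.7640) = 0.22656/0.24413 = 0.9280.
Update on result 2 ('spam-flagged'): P(H) ← 0.96·0.9280 / (0.96·0.9280 + 0.023·0.0720) = 0.89090/0.89256 = 0.9981.

Posterior P(H) ≈ 0.9981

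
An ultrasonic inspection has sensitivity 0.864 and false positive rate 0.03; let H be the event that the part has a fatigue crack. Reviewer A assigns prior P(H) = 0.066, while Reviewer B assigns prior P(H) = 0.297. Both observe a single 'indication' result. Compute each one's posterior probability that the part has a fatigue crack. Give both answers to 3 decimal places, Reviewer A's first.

Reviewer A: 0.671; Reviewer B: 0.924

P('+'|H) = 0.864, P('+'|¬H) = 0.03.
Reviewer A: numerator 0.864·0.066 = 0.057024; evidence = 0.057024+0.03·0.934 = 0.085044; posterior = 0.671.
Reviewer B: numerator 0.864·0.297 = 0.25661; evidence = 0.25661+0.03·0.703 = 0.27770; posterior = 0.924.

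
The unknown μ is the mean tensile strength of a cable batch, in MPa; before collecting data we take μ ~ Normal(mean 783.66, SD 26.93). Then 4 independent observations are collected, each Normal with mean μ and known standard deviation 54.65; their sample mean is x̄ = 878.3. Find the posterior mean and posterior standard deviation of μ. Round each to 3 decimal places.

Posterior mean ≈ 830.291; posterior SD ≈ 19.181

Prior precision 1/τ₀² = 1/26.93² = 0.00137888; data precision n/σ² = 4/54.65² = 0.00133931.
Posterior precision = 0.00137888 + 0.00133931 = 0.00271819, giving posterior SD = 1/√0.00271819 = 19.181.
Posterior mean = (0.00137888·783.66 + 0.00133931·878.3) / 0.00271819 = 830.291.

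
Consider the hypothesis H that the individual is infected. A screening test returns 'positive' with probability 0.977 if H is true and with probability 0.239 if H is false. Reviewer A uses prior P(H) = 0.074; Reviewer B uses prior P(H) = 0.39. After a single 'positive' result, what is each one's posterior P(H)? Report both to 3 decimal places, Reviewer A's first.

The likelihood ratio for a 'positive' result is 0.977/0.239 = 4.0879.
Reviewer A: prior odds 0.074/0.926 = 0.079914; posterior odds 0.32668; posterior probability 0.246.
Reviewer B: prior odds 0.39/0.61 = 0.63934; posterior odds 2.6136; posterior probability 0.723.

Reviewer A: 0.246; Reviewer B: 0.723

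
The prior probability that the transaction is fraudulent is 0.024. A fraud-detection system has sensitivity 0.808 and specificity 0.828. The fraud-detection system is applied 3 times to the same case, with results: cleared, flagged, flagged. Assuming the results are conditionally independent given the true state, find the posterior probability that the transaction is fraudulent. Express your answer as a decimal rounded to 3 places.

With H the event that the transaction is fraudulent, the joint likelihood of the observed sequence is P(data|H) = 0.192·0.808·0.808 = 0.12535 and P(data|¬H) = 0.828·0.172·0.172 = 0.024496.
Bayes: P(H|data) = 0.024·0.12535 / (0.024·0.12535 + 0.976·0.024496) = 0.0030084/0.026916 = 0.1118.

Posterior P(H) ≈ 0.112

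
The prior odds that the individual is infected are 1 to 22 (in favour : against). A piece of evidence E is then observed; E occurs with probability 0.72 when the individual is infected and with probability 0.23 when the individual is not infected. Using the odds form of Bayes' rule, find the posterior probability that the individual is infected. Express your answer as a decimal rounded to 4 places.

Prior odds = 1/22 = 0.045455. In log-odds, ln(0.045455) = -3.0910.
Add log likelihood ratio: ln(3.1304) = 1.1412.
Posterior log-odds = -1.9499, so posterior odds = exp(-1.9499) = 0.14229. Converting, P(H|E) = 0.14229/1.1423 = 0.1246.

Posterior probability ≈ 0.1246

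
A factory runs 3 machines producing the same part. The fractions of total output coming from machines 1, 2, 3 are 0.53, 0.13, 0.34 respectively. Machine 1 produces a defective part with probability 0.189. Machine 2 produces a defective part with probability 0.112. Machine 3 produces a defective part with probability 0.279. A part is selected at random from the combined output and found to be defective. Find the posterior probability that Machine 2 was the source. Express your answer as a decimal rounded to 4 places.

Posterior probability ≈ 0.0695

P(defective|M1) = 0.189; P(defective|M2) = 0.112; P(defective|M3) = 0.279.
Prior × likelihood for each source: 0.53·0.189=0.1002, 0.13·0.112=0.01456, 0.34·0.279=0.09486. Summing gives P(defective) = 0.20959.
P(Machine 2 | defective) = 0.01456 / 0.20959 = 0.0695.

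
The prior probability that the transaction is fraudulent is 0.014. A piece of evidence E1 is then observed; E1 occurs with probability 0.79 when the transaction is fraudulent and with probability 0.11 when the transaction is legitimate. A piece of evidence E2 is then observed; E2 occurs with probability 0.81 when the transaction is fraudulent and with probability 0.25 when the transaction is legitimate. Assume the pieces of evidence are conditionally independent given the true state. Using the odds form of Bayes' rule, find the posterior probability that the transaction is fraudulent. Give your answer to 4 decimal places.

Posterior probability ≈ 0.2483

Prior odds = 0.014/(1−0.014) = 0.014199.
Likelihood ratio for E1 = 0.79/0.11 = 7.1818.
Likelihood ratio for E2 = 0.81/0.25 = 3.2400.
Posterior odds = prior odds × LR₁ × LR₂ = 0.33039.
Posterior probability = odds/(1+odds) = 0.33039/1.3304 = 0.2483.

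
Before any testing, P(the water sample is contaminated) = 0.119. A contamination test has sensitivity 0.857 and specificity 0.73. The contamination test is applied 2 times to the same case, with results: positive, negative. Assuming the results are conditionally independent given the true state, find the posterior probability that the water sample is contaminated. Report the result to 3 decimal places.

Let H be the event that the water sample is contaminated; start with P(H) = 0.119. P('positive'|H) = 0.857, P('positive'|¬H) = 0.27.
Update on result 1 ('positive'): P(H) ← 0.857·0.1190 / (0.857·0.1190 + 0.27·0.8810) = 0.10198/0.33985 = 0.3001.
Update on result 2 ('negative'): P(H) ← 0.143·0.3001 / (0.143·0.3001 + 0.73·0.6999) = 0.042911/0.55385 = 0.0775.

Posterior P(H) ≈ 0.077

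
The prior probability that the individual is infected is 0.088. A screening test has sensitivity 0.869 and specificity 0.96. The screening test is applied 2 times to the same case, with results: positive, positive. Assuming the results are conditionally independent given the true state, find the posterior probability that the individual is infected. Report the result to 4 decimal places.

With H the event that the individual is infected, the joint likelihood of the observed sequence is P(data|H) = 0.869·0.869 = 0.75516 and P(data|¬H) = 0.04·0.04 = 0.0016000.
Bayes: P(H|data) = 0.088·0.75516 / (0.088·0.75516 + 0.912·0.0016000) = 0.066454/0.067913 = 0.9785.

Posterior P(H) ≈ 0.9785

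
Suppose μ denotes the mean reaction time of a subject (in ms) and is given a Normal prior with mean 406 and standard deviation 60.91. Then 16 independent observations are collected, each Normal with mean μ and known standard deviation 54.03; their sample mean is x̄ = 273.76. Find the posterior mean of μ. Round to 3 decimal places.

With known σ, the Normal prior is conjugate. Weight on the data is w = (n/σ²)/(n/σ² + 1/τ₀²) = 0.00548088/(0.00548088+0.00026954) = 0.95313.
Posterior mean = w·x̄ + (1−w)·μ₀ = 0.95313·273.76 + 0.046873·406 = 279.958.

Posterior mean ≈ 279.958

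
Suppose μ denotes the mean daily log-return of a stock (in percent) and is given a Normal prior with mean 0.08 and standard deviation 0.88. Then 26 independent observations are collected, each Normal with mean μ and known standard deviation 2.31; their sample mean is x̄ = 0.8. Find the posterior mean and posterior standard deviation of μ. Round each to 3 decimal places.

Posterior mean ≈ 0.649; posterior SD ≈ 0.403

With known σ, the Normal prior is conjugate. Weight on the data is w = (n/σ²)/(n/σ² + 1/τ₀²) = 4.87247/(4.87247+1.29132) = 0.79050.
Posterior mean = w·x̄ + (1−w)·μ₀ = 0.79050·0.8 + 0.20950·0.08 = 0.649. Posterior variance = 1/(4.87247+1.29132) = 0.162238, so SD = 0.403.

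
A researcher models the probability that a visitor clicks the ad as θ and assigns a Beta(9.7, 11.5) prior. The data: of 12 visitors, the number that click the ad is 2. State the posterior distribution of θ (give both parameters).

The binomial likelihood is conjugate to the Beta prior: with 2 successes and 10 failures, the posterior is Beta(9.7+2, 11.5+10) = Beta(11.7, 21.5).

Posterior: Beta(11.7, 21.5)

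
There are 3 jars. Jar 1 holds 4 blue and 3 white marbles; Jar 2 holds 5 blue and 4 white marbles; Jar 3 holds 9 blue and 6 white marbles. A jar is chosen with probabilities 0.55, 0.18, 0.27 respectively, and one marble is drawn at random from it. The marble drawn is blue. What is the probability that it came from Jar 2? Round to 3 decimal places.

P(blue|Jar 1) = 0.5714; P(blue|Jar 2) = 0.5556; P(blue|Jar 3) = 0.6.
Prior × likelihood for each source: 0.55·0.5714=0.3143, 0.18·0.5556=0.1000, 0.27·0.6=0.1620. Summing gives P(blue) = 0.57629.
P(Jar 2 | blue) = 0.1000 / 0.57629 = 0.174.

Posterior probability ≈ 0.174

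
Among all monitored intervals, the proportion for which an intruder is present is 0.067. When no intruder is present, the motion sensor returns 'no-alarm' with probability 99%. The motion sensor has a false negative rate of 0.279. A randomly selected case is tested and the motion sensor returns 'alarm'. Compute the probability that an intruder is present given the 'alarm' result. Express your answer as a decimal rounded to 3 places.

P(H | E) ≈ 0.838

Write H for 'an intruder is present'. Prior odds H:¬H = 0.067/0.933 = 0.071811. For the 'alarm' outcome, the likelihood ratio is 0.721/0.01 = 72.100.
Posterior odds = 0.071811 × 72.100 = 5.1776, so P(H|E) = 5.1776/(1+5.1776) = 0.838.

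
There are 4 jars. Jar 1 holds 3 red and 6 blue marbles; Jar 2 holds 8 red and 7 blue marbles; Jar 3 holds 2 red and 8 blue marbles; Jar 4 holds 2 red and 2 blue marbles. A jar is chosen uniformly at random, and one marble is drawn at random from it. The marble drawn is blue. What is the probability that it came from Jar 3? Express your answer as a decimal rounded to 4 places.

Posterior probability ≈ 0.3288

Tabulate prior·likelihood by source: [1] prior 0.25, lik 0.6667, product 0.1667; [2] prior 0.25, lik 0.4667, product 0.1167; [3] prior 0.25, lik 0.8, product 0.2000; [4] prior 0.25, lik 0.5, product 0.1250.
Normalizing constant = 0.60833; the posterior for Jar 3 is its product over the sum, 0.2000/0.60833 = 0.3288.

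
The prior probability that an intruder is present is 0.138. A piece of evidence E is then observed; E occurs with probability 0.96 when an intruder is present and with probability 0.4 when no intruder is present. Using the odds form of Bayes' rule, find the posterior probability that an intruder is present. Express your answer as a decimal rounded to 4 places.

Prior odds = 0.138/(1−0.138) = 0.16009.
Likelihood ratio for E = 0.96/0.4 = 2.4000.
Posterior odds = prior odds × LR = 0.38422.
Posterior probability = odds/(1+odds) = 0.38422/1.3842 = 0.2776.

Posterior probability ≈ 0.2776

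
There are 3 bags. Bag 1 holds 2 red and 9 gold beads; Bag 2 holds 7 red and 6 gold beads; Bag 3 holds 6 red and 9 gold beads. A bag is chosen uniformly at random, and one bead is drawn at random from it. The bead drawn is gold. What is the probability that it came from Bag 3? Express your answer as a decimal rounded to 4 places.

Tabulate prior·likelihood by source: [1] prior 0.333333, lik 0.8182, product 0.2727; [2] prior 0.333333, lik 0.4615, product 0.1538; [3] prior 0.333333, lik 0.6, product 0.2000.
Normalizing constant = 0.62657; the posterior for Bag 3 is its product over the sum, 0.2000/0.62657 = 0.3192.

Posterior probability ≈ 0.3192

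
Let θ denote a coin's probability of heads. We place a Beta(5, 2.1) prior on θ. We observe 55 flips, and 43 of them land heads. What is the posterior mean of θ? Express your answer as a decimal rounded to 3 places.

Posterior mean ≈ 0.773

Observing 43 successes and 12 failures updates Beta(5, 2.1) by adding the success and failure counts to the two shape parameters: α = 5+43 = 48, β = 2.1+12 = 14.1.
E[θ | data] = 48/(48+14.1) = 0.773.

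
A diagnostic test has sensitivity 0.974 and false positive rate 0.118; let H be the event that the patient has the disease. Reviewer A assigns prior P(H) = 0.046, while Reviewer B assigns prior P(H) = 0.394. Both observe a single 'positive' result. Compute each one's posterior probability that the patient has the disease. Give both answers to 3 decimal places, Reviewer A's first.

Reviewer A: 0.285; Reviewer B: 0.843

The likelihood ratio for a 'positive' result is 0.974/0.118 = 8.2542.
Reviewer A: prior odds 0.046/0.954 = 0.048218; posterior odds 0.39800; posterior probability 0.285.
Reviewer B: prior odds 0.394/0.606 = 0.65017; posterior odds 5.3666; posterior probability 0.843.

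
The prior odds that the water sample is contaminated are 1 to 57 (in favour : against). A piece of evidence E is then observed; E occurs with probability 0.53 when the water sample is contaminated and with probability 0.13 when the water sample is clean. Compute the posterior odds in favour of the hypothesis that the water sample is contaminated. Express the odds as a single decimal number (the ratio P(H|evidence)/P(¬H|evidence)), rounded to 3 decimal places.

Posterior odds ≈ 0.072

Prior odds = 1/57 = 0.017544.
Likelihood ratio for E = 0.53/0.13 = 4.0769.
Posterior odds = prior odds × LR = 0.071525.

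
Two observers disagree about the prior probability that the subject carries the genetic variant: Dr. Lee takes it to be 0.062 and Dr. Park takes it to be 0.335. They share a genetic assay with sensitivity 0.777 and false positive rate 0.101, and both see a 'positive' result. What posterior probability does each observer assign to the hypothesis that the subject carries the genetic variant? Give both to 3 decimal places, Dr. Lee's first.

The likelihood ratio for a 'positive' result is 0.777/0.101 = 7.6931.
Dr. Lee: prior odds 0.062/0.938 = 0.066098; posterior odds 0.50850; posterior probability 0.337.
Dr. Park: prior odds 0.335/0.665 = 0.50376; posterior odds 3.8755; posterior probability 0.795.

Dr. Lee: 0.337; Dr. Park: 0.795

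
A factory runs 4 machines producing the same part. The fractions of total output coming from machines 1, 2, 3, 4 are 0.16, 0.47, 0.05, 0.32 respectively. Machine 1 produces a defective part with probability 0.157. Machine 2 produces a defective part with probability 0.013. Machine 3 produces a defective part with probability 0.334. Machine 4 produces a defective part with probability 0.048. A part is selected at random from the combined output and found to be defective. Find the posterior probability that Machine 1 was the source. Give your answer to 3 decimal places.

Tabulate prior·likelihood by source: [1] prior 0.16, lik 0.157, product 0.02512; [2] prior 0.47, lik 0.013, product 0.006110; [3] prior 0.05, lik 0.334, product 0.01670; [4] prior 0.32, lik 0.048, product 0.01536.
Normalizing constant = 0.063290; the posterior for Machine 1 is its product over the sum, 0.02512/0.063290 = 0.397.

Posterior probability ≈ 0.397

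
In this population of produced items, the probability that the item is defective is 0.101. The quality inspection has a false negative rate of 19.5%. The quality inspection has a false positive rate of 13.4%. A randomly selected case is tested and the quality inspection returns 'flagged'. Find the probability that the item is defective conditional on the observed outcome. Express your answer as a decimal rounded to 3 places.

Let H be the event that the item is defective. P(H) = 0.101, so P(¬H) = 0.899. With E the 'flagged' result, P(E|H) = 0.805 and P(E|¬H) = 0.134.
P(E) = 0.805·0.101 + 0.134·0.899 = 0.081305 + 0.12047 = 0.20177.
By Bayes' theorem, P(H|E) = 0.081305 / 0.20177 = 0.403.

P(H | E) ≈ 0.403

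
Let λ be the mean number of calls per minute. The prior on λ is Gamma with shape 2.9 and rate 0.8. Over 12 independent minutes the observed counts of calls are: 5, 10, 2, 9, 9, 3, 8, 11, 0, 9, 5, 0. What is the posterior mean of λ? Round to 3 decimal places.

The Poisson likelihood adds the total count to the shape and the number of exposure periods to the rate. Here ∑xᵢ = 71 and n = 12, so shape 2.9→73.9 and rate 0.8→12.8.
Posterior mean = shape/rate = 73.9/12.8 = 5.773.

Posterior mean ≈ 5.773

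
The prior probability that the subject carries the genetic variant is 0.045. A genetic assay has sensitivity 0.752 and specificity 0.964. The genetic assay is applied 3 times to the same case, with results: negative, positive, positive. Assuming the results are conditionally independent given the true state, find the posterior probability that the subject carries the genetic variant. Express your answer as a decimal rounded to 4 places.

Posterior P(H) ≈ 0.8410

With H the event that the subject carries the genetic variant, the joint likelihood of the observed sequence is P(data|H) = 0.248·0.752·0.752 = 0.14024 and P(data|¬H) = 0.964·0.036·0.036 = 0.0012493.
Bayes: P(H|data) = 0.045·0.14024 / (0.045·0.14024 + 0.955·0.0012493) = 0.0063110/0.0075041 = 0.8410.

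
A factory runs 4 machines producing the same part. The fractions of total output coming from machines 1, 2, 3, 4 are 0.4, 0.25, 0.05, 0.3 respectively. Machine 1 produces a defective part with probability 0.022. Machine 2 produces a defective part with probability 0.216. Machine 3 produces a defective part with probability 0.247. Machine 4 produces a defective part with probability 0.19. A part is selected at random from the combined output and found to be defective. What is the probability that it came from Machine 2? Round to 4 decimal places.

P(defective|M1) = 0.022; P(defective|M2) = 0.216; P(defective|M3) = 0.247; P(defective|M4) = 0.19.
Prior × likelihood for each source: 0.4·0.022=0.008800, 0.25·0.216=0.05400, 0.05·0.247=0.01235, 0.3·0.19=0.05700. Summing gives P(defective) = 0.13215.
P(Machine 2 | defective) = 0.05400 / 0.13215 = 0.4086.

Posterior probability ≈ 0.4086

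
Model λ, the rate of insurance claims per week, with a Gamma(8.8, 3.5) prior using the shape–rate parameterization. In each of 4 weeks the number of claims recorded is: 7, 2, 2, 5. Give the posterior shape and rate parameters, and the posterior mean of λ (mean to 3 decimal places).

Posterior: Gamma(shape=24.8, rate=7.5); mean ≈ 3.307

The Poisson likelihood adds the total count to the shape and the number of exposure periods to the rate. Here ∑xᵢ = 16 and n = 4, so shape 8.8→24.8 and rate 3.5→7.5.
Posterior mean = shape/rate = 24.8/7.5 = 3.307.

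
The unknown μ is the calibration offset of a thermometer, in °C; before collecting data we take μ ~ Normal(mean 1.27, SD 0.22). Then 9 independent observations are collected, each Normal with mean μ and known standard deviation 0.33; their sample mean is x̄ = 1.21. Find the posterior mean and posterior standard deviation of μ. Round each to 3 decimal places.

Posterior mean ≈ 1.222; posterior SD ≈ 0.098

Prior precision 1/τ₀² = 1/0.22² = 20.6612; data precision n/σ² = 9/0.33² = 82.6446.
Posterior precision = 20.6612 + 82.6446 = 103.306, giving posterior SD = 1/√103.306 = 0.098.
Posterior mean = (20.6612·1.27 + 82.6446·1.21) / 103.306 = 1.222.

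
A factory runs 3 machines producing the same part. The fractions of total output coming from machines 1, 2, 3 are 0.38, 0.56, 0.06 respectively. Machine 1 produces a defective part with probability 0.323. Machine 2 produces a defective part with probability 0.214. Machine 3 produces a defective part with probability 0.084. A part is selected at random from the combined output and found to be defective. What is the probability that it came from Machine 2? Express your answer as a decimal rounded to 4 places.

P(defective|M1) = 0.323; P(defective|M2) = 0.214; P(defective|M3) = 0.084.
Prior × likelihood for each source: 0.38·0.323=0.1227, 0.56·0.214=0.1198, 0.06·0.084=0.005040. Summing gives P(defective) = 0.24762.
P(Machine 2 | defective) = 0.1198 / 0.24762 = 0.4840.

Posterior probability ≈ 0.4840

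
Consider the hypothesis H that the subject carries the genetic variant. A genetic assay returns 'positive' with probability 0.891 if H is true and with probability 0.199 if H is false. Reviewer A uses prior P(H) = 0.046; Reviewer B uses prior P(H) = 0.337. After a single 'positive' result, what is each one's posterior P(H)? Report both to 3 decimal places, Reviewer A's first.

The likelihood ratio for a 'positive' result is 0.891/0.199 = 4.4774.
Reviewer A: prior odds 0.046/0.954 = 0.048218; posterior odds 0.21589; posterior probability 0.178.
Reviewer B: prior odds 0.337/0.663 = 0.50830; posterior odds 2.2758; posterior probability 0.695.

Reviewer A: 0.178; Reviewer B: 0.695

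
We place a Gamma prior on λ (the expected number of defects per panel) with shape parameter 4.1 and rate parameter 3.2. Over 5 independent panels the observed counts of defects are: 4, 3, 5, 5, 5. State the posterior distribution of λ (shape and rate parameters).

The Poisson likelihood adds the total count to the shape and the number of exposure periods to the rate. Here ∑xᵢ = 22 and n = 5, so shape 4.1→26.1 and rate 3.2→8.2.

Posterior: Gamma(shape=26.1, rate=8.2)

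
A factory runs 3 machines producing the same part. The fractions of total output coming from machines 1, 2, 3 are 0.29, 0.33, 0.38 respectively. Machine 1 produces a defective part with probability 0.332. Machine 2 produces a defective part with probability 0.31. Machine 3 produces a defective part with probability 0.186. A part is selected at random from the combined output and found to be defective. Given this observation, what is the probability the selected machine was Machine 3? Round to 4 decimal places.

P(defective|M1) = 0.332; P(defective|M2) = 0.31; P(defective|M3) = 0.186.
Prior × likelihood for each source: 0.29·0.332=0.09628, 0.33·0.31=0.1023, 0.38·0.186=0.07068. Summing gives P(defective) = 0.26926.
P(Machine 3 | defective) = 0.07068 / 0.26926 = 0.2625.

Posterior probability ≈ 0.2625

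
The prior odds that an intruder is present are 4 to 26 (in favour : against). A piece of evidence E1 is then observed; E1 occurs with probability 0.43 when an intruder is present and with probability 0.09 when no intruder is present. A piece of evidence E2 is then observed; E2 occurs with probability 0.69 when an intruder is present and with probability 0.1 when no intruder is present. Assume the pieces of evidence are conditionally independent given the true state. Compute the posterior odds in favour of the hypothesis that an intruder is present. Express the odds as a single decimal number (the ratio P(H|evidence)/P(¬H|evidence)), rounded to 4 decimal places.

Prior odds = 4/26 = 0.15385. In log-odds, ln(0.15385) = -1.8718.
Add log likelihood ratios: ln(4.7778) + ln(6.9000) = 3.4955.
Posterior log-odds = 1.6237, so posterior odds = exp(1.6237) = 5.0718.

Posterior odds ≈ 5.0718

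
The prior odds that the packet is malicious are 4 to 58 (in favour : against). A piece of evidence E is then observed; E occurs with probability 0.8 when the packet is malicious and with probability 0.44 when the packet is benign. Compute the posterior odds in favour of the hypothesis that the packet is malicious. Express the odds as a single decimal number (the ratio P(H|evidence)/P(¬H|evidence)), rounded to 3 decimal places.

Posterior odds ≈ 0.125

Prior odds = 4/58 = 0.068966. In log-odds, ln(0.068966) = -2.6741.
Add log likelihood ratio: ln(1.8182) = 0.59784.
Posterior log-odds = -2.0763, so posterior odds = exp(-2.0763) = 0.12539.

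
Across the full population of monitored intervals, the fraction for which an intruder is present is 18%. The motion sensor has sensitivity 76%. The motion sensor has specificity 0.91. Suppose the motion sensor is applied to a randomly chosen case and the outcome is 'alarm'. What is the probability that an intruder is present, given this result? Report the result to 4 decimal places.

P(H | E) ≈ 0.6496

Write H for 'an intruder is present'. Prior odds H:¬H = 0.18/0.82 = 0.21951. For the 'alarm' outcome, the likelihood ratio is 0.76/0.09 = 8.4444.
Posterior odds = 0.21951 × 8.4444 = 1.8537, so P(H|E) = 1.8537/(1+1.8537) = 0.6496.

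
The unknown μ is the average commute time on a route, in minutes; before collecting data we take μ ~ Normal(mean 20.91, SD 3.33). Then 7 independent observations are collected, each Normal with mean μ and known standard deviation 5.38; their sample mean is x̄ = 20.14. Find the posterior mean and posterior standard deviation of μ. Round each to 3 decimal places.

With known σ, the Normal prior is conjugate. Weight on the data is w = (n/σ²)/(n/σ² + 1/τ₀²) = 0.241843/(0.241843+0.0901803) = 0.72839.
Posterior mean = w·x̄ + (1−w)·μ₀ = 0.72839·20.14 + 0.27161·20.91 = 20.349. Posterior variance = 1/(0.241843+0.0901803) = 3.01184, so SD = 1.735.

Posterior mean ≈ 20.349; posterior SD ≈ 1.735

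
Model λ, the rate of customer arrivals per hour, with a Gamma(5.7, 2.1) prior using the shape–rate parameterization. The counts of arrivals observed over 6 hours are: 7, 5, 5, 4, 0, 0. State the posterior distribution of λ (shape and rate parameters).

Total count ∑xᵢ = 21 over n = 6 hours.
Gamma is conjugate to the Poisson likelihood: posterior is Gamma(shape = 5.7+21 = 26.7, rate = 2.1+6 = 8.1).

Posterior: Gamma(shape=26.7, rate=8.1)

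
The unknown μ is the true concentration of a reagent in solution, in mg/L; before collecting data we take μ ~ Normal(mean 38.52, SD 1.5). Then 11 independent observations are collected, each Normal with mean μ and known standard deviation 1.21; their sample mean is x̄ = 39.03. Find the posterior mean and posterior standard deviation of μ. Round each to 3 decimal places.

With known σ, the Normal prior is conjugate. Weight on the data is w = (n/σ²)/(n/σ² + 1/τ₀²) = 7.51315/(7.51315+0.444444) = 0.94415.
Posterior mean = w·x̄ + (1−w)·μ₀ = 0.94415·39.03 + 0.055852·38.52 = 39.002. Posterior variance = 1/(7.51315+0.444444) = 0.125666, so SD = 0.354.

Posterior mean ≈ 39.002; posterior SD ≈ 0.354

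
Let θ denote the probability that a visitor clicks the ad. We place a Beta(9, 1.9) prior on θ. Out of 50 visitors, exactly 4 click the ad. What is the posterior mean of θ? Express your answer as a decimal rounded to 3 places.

Posterior mean ≈ 0.213

Observing 4 successes and 46 failures updates Beta(9, 1.9) by adding the success and failure counts to the two shape parameters: α = 9+4 = 13, β = 1.9+46 = 47.9.
E[θ | data] = 13/(13+47.9) = 0.213.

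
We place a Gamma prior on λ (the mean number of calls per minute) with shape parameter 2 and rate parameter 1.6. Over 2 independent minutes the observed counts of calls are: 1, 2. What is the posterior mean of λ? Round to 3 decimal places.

The Poisson likelihood adds the total count to the shape and the number of exposure periods to the rate. Here ∑xᵢ = 3 and n = 2, so shape 2→5 and rate 1.6→3.6.
Posterior mean = shape/rate = 5/3.6 = 1.389.

Posterior mean ≈ 1.389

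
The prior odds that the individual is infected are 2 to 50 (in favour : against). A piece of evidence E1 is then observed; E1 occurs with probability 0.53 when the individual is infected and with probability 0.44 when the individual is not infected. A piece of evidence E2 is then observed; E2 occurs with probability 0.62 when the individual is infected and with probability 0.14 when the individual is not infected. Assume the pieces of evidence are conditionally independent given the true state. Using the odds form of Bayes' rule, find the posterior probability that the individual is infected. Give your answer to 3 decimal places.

Posterior probability ≈ 0.176

Prior odds = 2/50 = 0.040000.
Likelihood ratio for E1 = 0.53/0.44 = 1.2045.
Likelihood ratio for E2 = 0.62/0.14 = 4.4286.
Posterior odds = prior odds × LR₁ × LR₂ = 0.21338.
Posterior probability = odds/(1+odds) = 0.21338/1.2134 = 0.176.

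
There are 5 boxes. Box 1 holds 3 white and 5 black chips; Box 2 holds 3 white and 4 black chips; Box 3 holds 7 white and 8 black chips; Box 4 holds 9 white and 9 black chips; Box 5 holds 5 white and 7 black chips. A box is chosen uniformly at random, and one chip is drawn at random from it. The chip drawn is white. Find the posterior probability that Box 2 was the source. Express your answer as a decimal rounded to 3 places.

Posterior probability ≈ 0.196

P(white|Box 1) = 0.375; P(white|Box 2) = 0.4286; P(white|Box 3) = 0.4667; P(white|Box 4) = 0.5; P(white|Box 5) = 0.4167.
Prior × likelihood for each source: 0.2·0.375=0.07500, 0.2·0.4286=0.08571, 0.2·0.4667=0.09333, 0.2·0.5=0.1000, 0.2·0.4167=0.08333. Summing gives P(white) = 0.43738.
P(Box 2 | white) = 0.08571 / 0.43738 = 0.196.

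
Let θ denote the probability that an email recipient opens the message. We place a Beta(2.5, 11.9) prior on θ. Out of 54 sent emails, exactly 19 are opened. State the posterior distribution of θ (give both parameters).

The binomial likelihood is conjugate to the Beta prior: with 19 successes and 35 failures, the posterior is Beta(2.5+19, 11.9+35) = Beta(21.5, 46.9).

Posterior: Beta(21.5, 46.9)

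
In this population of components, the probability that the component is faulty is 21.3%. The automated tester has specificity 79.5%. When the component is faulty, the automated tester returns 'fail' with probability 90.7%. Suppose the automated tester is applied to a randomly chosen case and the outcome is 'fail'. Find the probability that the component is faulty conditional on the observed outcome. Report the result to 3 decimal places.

Let H be the event that the component is faulty. P(H) = 0.213, so P(¬H) = 0.787. With E the 'fail' result, P(E|H) = 0.907 and P(E|¬H) = 0.205.
P(E) = 0.907·0.213 + 0.205·0.787 = 0.19319 + 0.16134 = 0.35453.
By Bayes' theorem, P(H|E) = 0.19319 / 0.35453 = 0.545.

P(H | E) ≈ 0.545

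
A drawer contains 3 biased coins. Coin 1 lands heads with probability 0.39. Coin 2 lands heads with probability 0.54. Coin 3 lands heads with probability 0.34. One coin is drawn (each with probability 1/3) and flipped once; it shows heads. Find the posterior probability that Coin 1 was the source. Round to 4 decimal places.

Tabulate prior·likelihood by source: [1] prior 0.333333, lik 0.39, product 0.1300; [2] prior 0.333333, lik 0.54, product 0.1800; [3] prior 0.333333, lik 0.34, product 0.1133.
Normalizing constant = 0.42333; the posterior for Coin 1 is its product over the sum, 0.1300/0.42333 = 0.3071.

Posterior probability ≈ 0.3071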